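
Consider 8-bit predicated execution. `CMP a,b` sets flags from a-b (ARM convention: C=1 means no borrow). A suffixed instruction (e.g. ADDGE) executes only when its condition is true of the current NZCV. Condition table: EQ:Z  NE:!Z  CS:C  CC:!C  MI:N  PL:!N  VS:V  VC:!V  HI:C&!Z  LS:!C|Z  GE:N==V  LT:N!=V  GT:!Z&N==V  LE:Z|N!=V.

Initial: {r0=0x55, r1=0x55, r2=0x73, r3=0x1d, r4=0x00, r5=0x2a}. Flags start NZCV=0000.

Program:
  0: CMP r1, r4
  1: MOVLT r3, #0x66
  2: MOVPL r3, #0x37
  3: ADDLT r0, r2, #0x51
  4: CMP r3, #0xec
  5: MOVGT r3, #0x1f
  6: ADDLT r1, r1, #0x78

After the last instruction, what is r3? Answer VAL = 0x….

[0] flags=0010 → (cmp)
[1] flags=0010 LT?F → skip
[2] flags=0010 PL?T → r3=0x37
[3] flags=0010 LT?F → skip
[4] flags=0000 → (cmp)
[5] flags=0000 GT?T → r3=0x1f
[6] flags=0000 LT?F → skip

VAL = 0x1f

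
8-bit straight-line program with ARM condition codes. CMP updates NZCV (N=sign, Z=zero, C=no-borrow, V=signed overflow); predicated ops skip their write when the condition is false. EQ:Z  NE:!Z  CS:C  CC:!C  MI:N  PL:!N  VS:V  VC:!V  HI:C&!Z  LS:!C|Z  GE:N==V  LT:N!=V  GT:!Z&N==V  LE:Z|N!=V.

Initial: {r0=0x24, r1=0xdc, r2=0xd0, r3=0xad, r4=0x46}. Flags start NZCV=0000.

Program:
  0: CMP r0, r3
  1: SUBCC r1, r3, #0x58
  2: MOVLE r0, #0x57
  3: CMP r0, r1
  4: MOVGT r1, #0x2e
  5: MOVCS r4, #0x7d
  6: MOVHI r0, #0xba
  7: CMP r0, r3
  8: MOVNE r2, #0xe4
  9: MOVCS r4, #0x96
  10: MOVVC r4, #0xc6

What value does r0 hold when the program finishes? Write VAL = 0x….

0: ✓ CMP  NZCV=0000
1: ✓ SUBCC  r1←0x55
2: · MOVLE
3: ✓ CMP  NZCV=1000
4: · MOVGT
5: · MOVCS
6: · MOVHI
7: ✓ CMP  NZCV=0000
8: ✓ MOVNE  r2←0xe4
9: · MOVCS
10: ✓ MOVVC  r4←0xc6

VAL = 0x24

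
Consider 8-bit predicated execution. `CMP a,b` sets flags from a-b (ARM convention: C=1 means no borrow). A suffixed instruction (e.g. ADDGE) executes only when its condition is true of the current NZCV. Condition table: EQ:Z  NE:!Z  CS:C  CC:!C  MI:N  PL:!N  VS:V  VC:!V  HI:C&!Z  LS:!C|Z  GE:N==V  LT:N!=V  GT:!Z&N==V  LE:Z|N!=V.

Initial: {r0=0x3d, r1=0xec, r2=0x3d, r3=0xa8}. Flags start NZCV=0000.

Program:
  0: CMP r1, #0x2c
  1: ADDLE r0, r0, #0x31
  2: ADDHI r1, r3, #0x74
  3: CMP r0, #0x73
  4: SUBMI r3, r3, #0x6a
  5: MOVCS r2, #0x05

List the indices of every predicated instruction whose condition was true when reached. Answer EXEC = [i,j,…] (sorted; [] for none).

[0] flags=1010 → (cmp)
[1] flags=1010 LE?T → r0=0x6e
[2] flags=1010 HI?T → r1=0x1c
[3] flags=1000 → (cmp)
[4] flags=1000 MI?T → r3=0x3e
[5] flags=1000 CS?F → skip

EXEC = [1,2,4]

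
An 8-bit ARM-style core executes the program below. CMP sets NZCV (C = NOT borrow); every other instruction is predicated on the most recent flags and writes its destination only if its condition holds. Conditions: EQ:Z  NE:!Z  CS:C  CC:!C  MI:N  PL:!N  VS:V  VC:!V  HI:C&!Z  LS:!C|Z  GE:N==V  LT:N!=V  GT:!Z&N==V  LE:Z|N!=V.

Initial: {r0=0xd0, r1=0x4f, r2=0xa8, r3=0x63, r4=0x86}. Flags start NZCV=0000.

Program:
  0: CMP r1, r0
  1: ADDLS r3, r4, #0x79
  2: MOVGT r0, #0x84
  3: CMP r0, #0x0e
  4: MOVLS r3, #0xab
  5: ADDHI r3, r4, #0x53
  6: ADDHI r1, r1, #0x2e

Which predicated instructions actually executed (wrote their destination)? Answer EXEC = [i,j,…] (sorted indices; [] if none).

EXEC = [1,2,5,6]

[0] flags=0000 → (cmp)
[1] flags=0000 LS?T → r3=0xff
[2] flags=0000 GT?T → r0=0x84
[3] flags=0011 → (cmp)
[4] flags=0011 LS?F → skip
[5] flags=0011 HI?T → r3=0xd9
[6] flags=0011 HI?T → r1=0x7d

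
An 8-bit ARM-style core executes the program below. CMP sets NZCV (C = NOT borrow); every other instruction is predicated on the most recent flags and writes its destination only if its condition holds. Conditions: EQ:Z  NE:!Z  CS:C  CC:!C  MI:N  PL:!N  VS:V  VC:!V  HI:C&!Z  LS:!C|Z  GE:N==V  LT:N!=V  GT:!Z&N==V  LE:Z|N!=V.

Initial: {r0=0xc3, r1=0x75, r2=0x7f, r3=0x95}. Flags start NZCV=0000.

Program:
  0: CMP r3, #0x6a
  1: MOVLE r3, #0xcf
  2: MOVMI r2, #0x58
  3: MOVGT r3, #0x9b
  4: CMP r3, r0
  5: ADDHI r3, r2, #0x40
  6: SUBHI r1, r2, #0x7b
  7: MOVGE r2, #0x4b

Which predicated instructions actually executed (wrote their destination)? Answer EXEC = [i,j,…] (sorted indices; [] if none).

EXEC = [1,5,6,7]

0: ✓ CMP  NZCV=0011
1: ✓ MOVLE  r3←0xcf
2: · MOVMI
3: · MOVGT
4: ✓ CMP  NZCV=0010
5: ✓ ADDHI  r3←0xbf
6: ✓ SUBHI  r1←0x04
7: ✓ MOVGE  r2←0x4b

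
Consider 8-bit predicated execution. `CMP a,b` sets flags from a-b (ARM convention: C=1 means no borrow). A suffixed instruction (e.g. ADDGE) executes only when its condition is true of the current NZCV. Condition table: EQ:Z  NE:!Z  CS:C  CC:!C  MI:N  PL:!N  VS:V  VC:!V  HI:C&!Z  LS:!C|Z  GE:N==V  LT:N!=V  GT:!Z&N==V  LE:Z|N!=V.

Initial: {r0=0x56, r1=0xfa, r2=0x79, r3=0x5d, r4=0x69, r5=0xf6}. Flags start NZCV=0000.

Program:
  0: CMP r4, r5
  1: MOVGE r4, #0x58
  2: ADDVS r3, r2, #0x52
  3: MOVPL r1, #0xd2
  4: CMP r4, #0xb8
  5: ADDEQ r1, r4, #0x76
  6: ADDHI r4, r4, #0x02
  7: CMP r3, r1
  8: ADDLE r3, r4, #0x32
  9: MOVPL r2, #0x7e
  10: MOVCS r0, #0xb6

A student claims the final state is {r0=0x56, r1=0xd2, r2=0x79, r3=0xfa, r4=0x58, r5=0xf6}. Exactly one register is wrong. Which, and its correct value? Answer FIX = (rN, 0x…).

FIX = (r3, 0x5d)

0: ✓ CMP  NZCV=0000
1: ✓ MOVGE  r4←0x58
2: · ADDVS
3: ✓ MOVPL  r1←0xd2
4: ✓ CMP  NZCV=1001
5: · ADDEQ
6: · ADDHI
7: ✓ CMP  NZCV=1001
8: · ADDLE
9: · MOVPL
10: · MOVCS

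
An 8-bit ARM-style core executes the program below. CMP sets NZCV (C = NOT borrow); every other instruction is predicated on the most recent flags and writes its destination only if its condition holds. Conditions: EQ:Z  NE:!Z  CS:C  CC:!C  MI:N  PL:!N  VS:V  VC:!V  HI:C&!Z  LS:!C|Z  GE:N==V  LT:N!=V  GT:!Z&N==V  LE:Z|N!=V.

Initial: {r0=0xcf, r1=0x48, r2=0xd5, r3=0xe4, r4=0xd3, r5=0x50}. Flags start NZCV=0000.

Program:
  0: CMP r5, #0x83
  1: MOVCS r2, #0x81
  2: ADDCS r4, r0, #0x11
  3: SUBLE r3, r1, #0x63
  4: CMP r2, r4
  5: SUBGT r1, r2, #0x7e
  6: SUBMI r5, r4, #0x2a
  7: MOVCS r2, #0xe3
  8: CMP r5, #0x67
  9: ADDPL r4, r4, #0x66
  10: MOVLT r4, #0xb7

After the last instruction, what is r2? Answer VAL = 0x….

0: ✓ CMP  NZCV=1001
1: · MOVCS
2: · ADDCS
3: · SUBLE
4: ✓ CMP  NZCV=0010
5: ✓ SUBGT  r1←0x57
6: · SUBMI
7: ✓ MOVCS  r2←0xe3
8: ✓ CMP  NZCV=1000
9: · ADDPL
10: ✓ MOVLT  r4←0xb7

VAL = 0xe3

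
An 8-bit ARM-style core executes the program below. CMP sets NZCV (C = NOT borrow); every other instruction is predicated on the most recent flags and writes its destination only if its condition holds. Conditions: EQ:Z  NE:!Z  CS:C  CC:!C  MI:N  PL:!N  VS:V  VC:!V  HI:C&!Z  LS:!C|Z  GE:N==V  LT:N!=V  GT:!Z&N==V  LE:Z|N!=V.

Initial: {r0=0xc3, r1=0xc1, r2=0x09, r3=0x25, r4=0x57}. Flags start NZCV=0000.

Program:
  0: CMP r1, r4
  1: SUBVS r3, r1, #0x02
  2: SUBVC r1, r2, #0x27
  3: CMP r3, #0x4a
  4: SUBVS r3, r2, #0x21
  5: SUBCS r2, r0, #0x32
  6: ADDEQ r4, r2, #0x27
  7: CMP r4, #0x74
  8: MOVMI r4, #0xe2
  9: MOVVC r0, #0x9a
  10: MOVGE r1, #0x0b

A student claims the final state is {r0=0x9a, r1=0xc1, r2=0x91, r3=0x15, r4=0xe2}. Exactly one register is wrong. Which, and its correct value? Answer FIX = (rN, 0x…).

FIX = (r3, 0xe8)

0: ✓ CMP  NZCV=0011
1: ✓ SUBVS  r3←0xbf
2: · SUBVC
3: ✓ CMP  NZCV=0011
4: ✓ SUBVS  r3←0xe8
5: ✓ SUBCS  r2←0x91
6: · ADDEQ
7: ✓ CMP  NZCV=1000
8: ✓ MOVMI  r4←0xe2
9: ✓ MOVVC  r0←0x9a
10: · MOVGE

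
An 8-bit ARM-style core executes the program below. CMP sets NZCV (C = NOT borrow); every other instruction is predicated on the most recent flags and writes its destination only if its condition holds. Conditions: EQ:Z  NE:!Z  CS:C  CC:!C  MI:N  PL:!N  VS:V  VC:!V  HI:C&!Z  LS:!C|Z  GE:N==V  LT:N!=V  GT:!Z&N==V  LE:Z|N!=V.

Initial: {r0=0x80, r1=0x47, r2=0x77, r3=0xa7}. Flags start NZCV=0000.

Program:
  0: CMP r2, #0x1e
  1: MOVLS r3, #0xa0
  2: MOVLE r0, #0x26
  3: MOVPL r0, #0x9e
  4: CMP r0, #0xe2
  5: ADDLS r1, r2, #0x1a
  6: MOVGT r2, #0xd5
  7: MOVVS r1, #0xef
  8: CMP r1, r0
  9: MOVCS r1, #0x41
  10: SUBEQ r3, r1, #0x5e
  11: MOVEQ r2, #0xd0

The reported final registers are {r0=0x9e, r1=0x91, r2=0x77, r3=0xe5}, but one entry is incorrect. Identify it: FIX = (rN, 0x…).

FIX = (r3, 0xa7)

[0] flags=0010 → (cmp)
[1] flags=0010 LS?F → skip
[2] flags=0010 LE?F → skip
[3] flags=0010 PL?T → r0=0x9e
[4] flags=1000 → (cmp)
[5] flags=1000 LS?T → r1=0x91
[6] flags=1000 GT?F → skip
[7] flags=1000 VS?F → skip
[8] flags=1000 → (cmp)
[9] flags=1000 CS?F → skip
[10] flags=1000 EQ?F → skip
[11] flags=1000 EQ?F → skip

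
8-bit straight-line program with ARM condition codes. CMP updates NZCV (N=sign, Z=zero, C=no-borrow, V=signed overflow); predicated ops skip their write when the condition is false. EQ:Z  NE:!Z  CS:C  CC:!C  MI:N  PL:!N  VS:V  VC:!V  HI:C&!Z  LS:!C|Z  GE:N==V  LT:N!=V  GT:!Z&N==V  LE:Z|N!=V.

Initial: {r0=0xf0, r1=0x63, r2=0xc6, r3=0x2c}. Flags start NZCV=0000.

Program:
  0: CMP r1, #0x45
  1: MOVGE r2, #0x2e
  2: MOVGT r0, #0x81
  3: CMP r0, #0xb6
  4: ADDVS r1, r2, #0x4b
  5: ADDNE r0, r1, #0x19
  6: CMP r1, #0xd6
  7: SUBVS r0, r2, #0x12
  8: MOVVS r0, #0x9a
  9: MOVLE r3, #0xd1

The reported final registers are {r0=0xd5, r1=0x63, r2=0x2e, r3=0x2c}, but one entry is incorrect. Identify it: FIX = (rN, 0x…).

0: ✓ CMP  NZCV=0010
1: ✓ MOVGE  r2←0x2e
2: ✓ MOVGT  r0←0x81
3: ✓ CMP  NZCV=1000
4: · ADDVS
5: ✓ ADDNE  r0←0x7c
6: ✓ CMP  NZCV=1001
7: ✓ SUBVS  r0←0x1c
8: ✓ MOVVS  r0←0x9a
9: · MOVLE

FIX = (r0, 0x9a)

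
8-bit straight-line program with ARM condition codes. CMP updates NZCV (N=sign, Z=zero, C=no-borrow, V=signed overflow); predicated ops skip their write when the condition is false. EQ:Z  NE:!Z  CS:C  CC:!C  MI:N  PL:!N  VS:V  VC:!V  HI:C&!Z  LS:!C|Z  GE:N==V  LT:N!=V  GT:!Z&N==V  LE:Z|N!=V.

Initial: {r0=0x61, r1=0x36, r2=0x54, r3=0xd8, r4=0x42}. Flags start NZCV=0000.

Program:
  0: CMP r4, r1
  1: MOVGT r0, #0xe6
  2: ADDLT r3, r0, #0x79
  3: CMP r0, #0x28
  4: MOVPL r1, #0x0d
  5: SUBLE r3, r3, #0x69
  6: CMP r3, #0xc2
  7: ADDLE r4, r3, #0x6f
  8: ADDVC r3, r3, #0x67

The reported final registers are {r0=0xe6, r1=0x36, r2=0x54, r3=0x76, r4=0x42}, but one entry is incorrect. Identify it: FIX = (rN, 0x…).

0: ✓ CMP  NZCV=0010
1: ✓ MOVGT  r0←0xe6
2: · ADDLT
3: ✓ CMP  NZCV=1010
4: · MOVPL
5: ✓ SUBLE  r3←0x6f
6: ✓ CMP  NZCV=1001
7: · ADDLE
8: · ADDVC

FIX = (r3, 0x6f)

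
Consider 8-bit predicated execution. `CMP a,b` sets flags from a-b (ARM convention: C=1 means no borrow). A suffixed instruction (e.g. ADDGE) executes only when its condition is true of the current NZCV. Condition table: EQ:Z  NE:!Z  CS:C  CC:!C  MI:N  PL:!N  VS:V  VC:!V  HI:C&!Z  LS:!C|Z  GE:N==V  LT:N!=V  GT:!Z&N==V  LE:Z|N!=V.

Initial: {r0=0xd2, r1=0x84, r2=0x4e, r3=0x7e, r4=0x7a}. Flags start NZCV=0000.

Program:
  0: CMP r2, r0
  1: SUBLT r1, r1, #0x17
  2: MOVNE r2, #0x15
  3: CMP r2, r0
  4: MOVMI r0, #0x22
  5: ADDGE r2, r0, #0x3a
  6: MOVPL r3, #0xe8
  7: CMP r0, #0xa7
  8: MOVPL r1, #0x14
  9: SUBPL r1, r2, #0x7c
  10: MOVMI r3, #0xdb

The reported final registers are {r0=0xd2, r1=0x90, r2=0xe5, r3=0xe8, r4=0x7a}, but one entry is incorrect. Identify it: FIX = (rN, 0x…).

[0] flags=0000 → (cmp)
[1] flags=0000 LT?F → skip
[2] flags=0000 NE?T → r2=0x15
[3] flags=0000 → (cmp)
[4] flags=0000 MI?F → skip
[5] flags=0000 GE?T → r2=0x0c
[6] flags=0000 PL?T → r3=0xe8
[7] flags=0010 → (cmp)
[8] flags=0010 PL?T → r1=0x14
[9] flags=0010 PL?T → r1=0x90
[10] flags=0010 MI?F → skip

FIX = (r2, 0x0c)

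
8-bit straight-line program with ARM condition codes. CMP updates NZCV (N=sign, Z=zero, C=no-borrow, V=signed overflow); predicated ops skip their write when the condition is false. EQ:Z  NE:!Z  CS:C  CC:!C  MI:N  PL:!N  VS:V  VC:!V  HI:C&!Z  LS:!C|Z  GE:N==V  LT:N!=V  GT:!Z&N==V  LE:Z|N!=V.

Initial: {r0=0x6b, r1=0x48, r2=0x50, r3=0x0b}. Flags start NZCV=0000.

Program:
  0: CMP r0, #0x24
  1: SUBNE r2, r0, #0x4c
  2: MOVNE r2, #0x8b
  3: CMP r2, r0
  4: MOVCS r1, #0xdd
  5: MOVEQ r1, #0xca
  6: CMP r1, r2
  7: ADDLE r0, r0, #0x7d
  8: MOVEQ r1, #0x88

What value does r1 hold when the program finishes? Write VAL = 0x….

0: ✓ CMP  NZCV=0010
1: ✓ SUBNE  r2←0x1f
2: ✓ MOVNE  r2←0x8b
3: ✓ CMP  NZCV=0011
4: ✓ MOVCS  r1←0xdd
5: · MOVEQ
6: ✓ CMP  NZCV=0010
7: · ADDLE
8: · MOVEQ

VAL = 0xdd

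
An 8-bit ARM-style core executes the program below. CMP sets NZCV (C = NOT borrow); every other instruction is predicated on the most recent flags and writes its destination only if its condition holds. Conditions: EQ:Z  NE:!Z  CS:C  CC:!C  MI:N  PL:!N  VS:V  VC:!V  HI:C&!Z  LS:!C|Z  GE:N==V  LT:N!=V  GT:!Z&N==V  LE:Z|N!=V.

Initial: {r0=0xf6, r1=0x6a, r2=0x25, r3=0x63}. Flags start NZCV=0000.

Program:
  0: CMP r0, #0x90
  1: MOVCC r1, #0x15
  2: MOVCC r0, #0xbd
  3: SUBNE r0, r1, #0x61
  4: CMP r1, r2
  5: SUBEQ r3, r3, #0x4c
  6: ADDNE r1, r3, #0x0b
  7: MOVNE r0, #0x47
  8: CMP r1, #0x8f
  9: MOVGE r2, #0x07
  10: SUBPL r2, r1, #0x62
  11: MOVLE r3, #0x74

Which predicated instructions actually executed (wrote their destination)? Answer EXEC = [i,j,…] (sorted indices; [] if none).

[0] flags=0010 → (cmp)
[1] flags=0010 CC?F → skip
[2] flags=0010 CC?F → skip
[3] flags=0010 NE?T → r0=0x09
[4] flags=0010 → (cmp)
[5] flags=0010 EQ?F → skip
[6] flags=0010 NE?T → r1=0x6e
[7] flags=0010 NE?T → r0=0x47
[8] flags=1001 → (cmp)
[9] flags=1001 GE?T → r2=0x07
[10] flags=1001 PL?F → skip
[11] flags=1001 LE?F → skip

EXEC = [3,6,7,9]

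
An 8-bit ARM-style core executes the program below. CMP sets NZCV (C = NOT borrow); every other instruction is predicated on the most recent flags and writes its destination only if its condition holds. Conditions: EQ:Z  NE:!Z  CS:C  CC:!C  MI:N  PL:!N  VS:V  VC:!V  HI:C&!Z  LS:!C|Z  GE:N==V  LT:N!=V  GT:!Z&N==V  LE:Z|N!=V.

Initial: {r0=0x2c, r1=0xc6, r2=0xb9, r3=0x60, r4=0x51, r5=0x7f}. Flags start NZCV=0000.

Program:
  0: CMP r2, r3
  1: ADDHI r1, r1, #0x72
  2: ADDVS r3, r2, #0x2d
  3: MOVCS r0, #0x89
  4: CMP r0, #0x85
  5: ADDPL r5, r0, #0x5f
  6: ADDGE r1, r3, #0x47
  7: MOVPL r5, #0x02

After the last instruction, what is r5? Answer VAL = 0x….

[0] flags=0011 → (cmp)
[1] flags=0011 HI?T → r1=0x38
[2] flags=0011 VS?T → r3=0xe6
[3] flags=0011 CS?T → r0=0x89
[4] flags=0010 → (cmp)
[5] flags=0010 PL?T → r5=0xe8
[6] flags=0010 GE?T → r1=0x2d
[7] flags=0010 PL?T → r5=0x02

VAL = 0x02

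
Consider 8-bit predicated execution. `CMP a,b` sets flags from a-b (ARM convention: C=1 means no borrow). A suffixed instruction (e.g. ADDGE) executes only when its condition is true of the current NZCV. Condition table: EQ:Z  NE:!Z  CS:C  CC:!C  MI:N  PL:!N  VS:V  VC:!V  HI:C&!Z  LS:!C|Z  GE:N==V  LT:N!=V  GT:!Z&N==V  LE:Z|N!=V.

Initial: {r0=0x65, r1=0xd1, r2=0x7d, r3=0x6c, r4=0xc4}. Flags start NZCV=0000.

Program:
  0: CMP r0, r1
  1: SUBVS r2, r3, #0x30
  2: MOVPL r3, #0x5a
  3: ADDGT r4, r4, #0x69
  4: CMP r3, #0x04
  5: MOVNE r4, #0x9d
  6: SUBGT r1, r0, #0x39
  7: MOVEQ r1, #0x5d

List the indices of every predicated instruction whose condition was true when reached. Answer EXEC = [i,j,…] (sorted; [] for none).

EXEC = [1,3,5,6]

0: ✓ CMP  NZCV=1001
1: ✓ SUBVS  r2←0x3c
2: · MOVPL
3: ✓ ADDGT  r4←0x2d
4: ✓ CMP  NZCV=0010
5: ✓ MOVNE  r4←0x9d
6: ✓ SUBGT  r1←0x2c
7: · MOVEQ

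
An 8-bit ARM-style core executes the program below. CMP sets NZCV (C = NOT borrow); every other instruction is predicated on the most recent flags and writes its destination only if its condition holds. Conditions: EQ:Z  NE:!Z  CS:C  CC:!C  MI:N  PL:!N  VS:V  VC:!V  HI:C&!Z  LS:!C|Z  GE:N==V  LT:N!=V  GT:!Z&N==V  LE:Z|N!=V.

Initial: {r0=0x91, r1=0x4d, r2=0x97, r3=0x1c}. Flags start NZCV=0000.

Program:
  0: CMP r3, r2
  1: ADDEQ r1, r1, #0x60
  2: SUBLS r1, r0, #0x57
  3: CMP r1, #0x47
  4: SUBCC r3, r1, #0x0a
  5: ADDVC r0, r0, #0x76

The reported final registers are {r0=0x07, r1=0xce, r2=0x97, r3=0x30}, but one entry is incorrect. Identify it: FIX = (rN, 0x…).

[0] flags=1001 → (cmp)
[1] flags=1001 EQ?F → skip
[2] flags=1001 LS?T → r1=0x3a
[3] flags=1000 → (cmp)
[4] flags=1000 CC?T → r3=0x30
[5] flags=1000 VC?T → r0=0x07

FIX = (r1, 0x3a)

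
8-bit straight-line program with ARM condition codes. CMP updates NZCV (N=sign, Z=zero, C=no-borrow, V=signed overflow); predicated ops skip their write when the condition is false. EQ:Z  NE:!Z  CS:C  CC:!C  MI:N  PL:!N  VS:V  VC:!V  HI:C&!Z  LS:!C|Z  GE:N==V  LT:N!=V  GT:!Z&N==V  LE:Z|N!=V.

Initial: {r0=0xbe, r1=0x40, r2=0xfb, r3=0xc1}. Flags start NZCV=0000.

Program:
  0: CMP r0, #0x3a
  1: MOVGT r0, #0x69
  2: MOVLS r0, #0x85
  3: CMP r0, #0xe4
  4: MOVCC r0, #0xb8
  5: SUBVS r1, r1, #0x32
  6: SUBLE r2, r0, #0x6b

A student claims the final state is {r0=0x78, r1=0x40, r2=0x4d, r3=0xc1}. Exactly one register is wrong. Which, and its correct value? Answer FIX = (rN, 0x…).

FIX = (r0, 0xb8)

0: ✓ CMP  NZCV=1010
1: · MOVGT
2: · MOVLS
3: ✓ CMP  NZCV=1000
4: ✓ MOVCC  r0←0xb8
5: · SUBVS
6: ✓ SUBLE  r2←0x4d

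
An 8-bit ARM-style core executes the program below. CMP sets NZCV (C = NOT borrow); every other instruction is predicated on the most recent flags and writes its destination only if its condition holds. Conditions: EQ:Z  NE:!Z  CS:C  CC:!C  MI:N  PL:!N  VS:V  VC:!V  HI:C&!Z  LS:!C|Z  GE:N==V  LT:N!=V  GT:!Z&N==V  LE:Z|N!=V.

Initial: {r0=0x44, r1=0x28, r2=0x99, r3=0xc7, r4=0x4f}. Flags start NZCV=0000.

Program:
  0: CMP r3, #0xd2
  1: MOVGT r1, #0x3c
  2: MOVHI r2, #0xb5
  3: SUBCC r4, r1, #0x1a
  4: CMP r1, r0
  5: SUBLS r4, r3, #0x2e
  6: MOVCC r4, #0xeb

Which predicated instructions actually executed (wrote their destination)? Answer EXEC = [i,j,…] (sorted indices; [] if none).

[0] flags=1000 → (cmp)
[1] flags=1000 GT?F → skip
[2] flags=1000 HI?F → skip
[3] flags=1000 CC?T → r4=0x0e
[4] flags=1000 → (cmp)
[5] flags=1000 LS?T → r4=0x99
[6] flags=1000 CC?T → r4=0xeb

EXEC = [3,5,6]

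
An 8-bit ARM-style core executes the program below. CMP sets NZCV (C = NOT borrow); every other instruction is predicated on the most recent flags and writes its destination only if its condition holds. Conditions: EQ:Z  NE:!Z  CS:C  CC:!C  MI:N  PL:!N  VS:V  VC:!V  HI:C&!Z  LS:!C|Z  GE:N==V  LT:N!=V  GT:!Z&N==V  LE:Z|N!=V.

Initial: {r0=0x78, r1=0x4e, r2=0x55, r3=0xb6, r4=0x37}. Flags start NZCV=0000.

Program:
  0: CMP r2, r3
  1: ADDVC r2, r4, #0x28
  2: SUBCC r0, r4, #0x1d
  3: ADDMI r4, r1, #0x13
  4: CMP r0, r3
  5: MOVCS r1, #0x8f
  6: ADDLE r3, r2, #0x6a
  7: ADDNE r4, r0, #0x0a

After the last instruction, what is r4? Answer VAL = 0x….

0: ✓ CMP  NZCV=1001
1: · ADDVC
2: ✓ SUBCC  r0←0x1a
3: ✓ ADDMI  r4←0x61
4: ✓ CMP  NZCV=0000
5: · MOVCS
6: · ADDLE
7: ✓ ADDNE  r4←0x24

VAL = 0x24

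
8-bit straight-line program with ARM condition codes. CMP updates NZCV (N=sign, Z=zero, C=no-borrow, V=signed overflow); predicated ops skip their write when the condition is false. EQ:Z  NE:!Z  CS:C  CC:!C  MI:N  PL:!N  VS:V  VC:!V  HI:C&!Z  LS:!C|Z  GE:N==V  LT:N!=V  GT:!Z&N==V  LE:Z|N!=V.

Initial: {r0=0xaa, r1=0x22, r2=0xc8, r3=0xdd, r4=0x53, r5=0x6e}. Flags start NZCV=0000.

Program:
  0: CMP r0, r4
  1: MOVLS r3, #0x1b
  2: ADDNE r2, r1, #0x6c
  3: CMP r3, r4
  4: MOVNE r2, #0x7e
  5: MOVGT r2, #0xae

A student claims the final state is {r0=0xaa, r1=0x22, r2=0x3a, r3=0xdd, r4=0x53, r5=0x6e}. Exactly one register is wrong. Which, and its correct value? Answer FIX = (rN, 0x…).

FIX = (r2, 0x7e)

[0] flags=0011 → (cmp)
[1] flags=0011 LS?F → skip
[2] flags=0011 NE?T → r2=0x8e
[3] flags=1010 → (cmp)
[4] flags=1010 NE?T → r2=0x7e
[5] flags=1010 GT?F → skip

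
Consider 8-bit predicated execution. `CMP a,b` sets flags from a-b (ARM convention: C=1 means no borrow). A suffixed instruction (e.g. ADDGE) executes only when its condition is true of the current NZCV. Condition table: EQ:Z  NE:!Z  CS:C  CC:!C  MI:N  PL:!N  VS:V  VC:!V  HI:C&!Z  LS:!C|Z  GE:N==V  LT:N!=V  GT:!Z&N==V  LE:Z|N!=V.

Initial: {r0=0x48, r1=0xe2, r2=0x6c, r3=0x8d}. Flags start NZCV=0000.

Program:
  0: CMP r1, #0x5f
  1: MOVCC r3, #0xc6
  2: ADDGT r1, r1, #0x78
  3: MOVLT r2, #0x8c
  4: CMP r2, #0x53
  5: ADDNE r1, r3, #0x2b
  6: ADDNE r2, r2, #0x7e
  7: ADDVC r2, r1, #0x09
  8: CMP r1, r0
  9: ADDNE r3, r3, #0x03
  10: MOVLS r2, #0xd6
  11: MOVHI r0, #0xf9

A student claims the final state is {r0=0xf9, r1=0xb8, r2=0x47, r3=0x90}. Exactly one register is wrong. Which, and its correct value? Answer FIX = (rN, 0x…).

FIX = (r2, 0x0a)

0: ✓ CMP  NZCV=1010
1: · MOVCC
2: · ADDGT
3: ✓ MOVLT  r2←0x8c
4: ✓ CMP  NZCV=0011
5: ✓ ADDNE  r1←0xb8
6: ✓ ADDNE  r2←0x0a
7: · ADDVC
8: ✓ CMP  NZCV=0011
9: ✓ ADDNE  r3←0x90
10: · MOVLS
11: ✓ MOVHI  r0←0xf9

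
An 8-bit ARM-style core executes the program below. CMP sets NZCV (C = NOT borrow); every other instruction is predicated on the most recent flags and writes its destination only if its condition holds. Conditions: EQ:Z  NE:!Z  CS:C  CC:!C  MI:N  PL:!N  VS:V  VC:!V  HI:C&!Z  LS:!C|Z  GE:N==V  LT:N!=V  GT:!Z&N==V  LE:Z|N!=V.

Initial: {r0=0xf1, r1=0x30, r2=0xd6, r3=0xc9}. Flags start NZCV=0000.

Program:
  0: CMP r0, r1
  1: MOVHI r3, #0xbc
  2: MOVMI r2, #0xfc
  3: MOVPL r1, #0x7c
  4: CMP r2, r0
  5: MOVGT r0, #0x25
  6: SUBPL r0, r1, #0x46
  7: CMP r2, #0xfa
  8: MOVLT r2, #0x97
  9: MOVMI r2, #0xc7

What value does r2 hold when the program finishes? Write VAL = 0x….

VAL = 0xfc

[0] flags=1010 → (cmp)
[1] flags=1010 HI?T → r3=0xbc
[2] flags=1010 MI?T → r2=0xfc
[3] flags=1010 PL?F → skip
[4] flags=0010 → (cmp)
[5] flags=0010 GT?T → r0=0x25
[6] flags=0010 PL?T → r0=0xea
[7] flags=0010 → (cmp)
[8] flags=0010 LT?F → skip
[9] flags=0010 MI?F → skip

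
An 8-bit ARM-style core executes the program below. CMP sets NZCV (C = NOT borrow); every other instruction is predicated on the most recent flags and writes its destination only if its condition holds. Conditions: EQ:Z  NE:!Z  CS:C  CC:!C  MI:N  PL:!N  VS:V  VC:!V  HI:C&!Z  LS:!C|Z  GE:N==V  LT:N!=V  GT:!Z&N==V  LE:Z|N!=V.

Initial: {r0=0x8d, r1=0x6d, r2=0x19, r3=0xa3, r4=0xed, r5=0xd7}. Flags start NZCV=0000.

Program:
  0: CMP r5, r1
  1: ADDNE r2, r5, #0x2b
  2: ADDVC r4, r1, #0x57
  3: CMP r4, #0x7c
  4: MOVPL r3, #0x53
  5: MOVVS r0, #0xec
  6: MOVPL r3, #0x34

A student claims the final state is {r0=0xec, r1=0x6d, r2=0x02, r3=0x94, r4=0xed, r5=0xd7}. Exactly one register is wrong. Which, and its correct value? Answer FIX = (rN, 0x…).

0: ✓ CMP  NZCV=0011
1: ✓ ADDNE  r2←0x02
2: · ADDVC
3: ✓ CMP  NZCV=0011
4: ✓ MOVPL  r3←0x53
5: ✓ MOVVS  r0←0xec
6: ✓ MOVPL  r3←0x34

FIX = (r3, 0x34)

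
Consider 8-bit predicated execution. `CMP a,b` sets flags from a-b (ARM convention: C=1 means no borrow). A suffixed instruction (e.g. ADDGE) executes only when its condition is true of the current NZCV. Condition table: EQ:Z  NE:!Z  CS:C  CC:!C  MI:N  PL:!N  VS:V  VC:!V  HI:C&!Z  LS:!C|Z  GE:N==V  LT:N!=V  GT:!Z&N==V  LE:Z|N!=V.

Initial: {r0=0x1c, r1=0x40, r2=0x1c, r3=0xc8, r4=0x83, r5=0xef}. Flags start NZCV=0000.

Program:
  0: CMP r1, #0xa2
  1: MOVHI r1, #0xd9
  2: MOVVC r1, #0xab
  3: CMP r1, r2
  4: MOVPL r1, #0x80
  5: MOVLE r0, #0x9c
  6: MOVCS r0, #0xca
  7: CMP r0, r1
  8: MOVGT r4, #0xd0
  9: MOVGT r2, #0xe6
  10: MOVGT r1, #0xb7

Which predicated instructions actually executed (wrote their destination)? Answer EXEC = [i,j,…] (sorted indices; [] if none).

EXEC = [4,6,8,9,10]

0: ✓ CMP  NZCV=1001
1: · MOVHI
2: · MOVVC
3: ✓ CMP  NZCV=0010
4: ✓ MOVPL  r1←0x80
5: · MOVLE
6: ✓ MOVCS  r0←0xca
7: ✓ CMP  NZCV=0010
8: ✓ MOVGT  r4←0xd0
9: ✓ MOVGT  r2←0xe6
10: ✓ MOVGT  r1←0xb7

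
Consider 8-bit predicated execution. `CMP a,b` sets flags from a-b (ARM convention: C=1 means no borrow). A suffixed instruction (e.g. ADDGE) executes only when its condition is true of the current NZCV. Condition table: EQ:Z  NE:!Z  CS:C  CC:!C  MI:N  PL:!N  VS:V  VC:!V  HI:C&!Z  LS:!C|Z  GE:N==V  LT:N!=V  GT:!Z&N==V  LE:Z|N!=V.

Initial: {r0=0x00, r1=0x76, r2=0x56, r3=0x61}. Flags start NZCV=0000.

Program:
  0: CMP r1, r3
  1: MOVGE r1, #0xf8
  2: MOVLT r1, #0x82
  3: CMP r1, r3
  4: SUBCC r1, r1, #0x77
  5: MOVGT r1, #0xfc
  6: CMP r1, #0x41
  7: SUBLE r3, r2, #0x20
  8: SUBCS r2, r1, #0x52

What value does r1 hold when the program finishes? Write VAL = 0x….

[0] flags=0010 → (cmp)
[1] flags=0010 GE?T → r1=0xf8
[2] flags=0010 LT?F → skip
[3] flags=1010 → (cmp)
[4] flags=1010 CC?F → skip
[5] flags=1010 GT?F → skip
[6] flags=1010 → (cmp)
[7] flags=1010 LE?T → r3=0x36
[8] flags=1010 CS?T → r2=0xa6

VAL = 0xf8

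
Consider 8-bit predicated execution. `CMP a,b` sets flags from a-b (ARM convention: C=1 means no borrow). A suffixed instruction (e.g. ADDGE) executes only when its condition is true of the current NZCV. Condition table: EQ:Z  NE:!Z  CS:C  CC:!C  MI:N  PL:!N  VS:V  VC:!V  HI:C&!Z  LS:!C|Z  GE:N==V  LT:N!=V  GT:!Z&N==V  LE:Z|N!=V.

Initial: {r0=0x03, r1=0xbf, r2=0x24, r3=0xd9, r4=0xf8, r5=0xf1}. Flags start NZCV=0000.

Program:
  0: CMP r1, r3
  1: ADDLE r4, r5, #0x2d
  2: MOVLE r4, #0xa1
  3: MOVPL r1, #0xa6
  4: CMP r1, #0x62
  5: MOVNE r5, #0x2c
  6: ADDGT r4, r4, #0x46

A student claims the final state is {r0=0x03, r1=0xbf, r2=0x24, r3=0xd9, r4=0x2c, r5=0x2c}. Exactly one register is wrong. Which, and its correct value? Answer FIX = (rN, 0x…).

FIX = (r4, 0xa1)

[0] flags=1000 → (cmp)
[1] flags=1000 LE?T → r4=0x1e
[2] flags=1000 LE?T → r4=0xa1
[3] flags=1000 PL?F → skip
[4] flags=0011 → (cmp)
[5] flags=0011 NE?T → r5=0x2c
[6] flags=0011 GT?F → skip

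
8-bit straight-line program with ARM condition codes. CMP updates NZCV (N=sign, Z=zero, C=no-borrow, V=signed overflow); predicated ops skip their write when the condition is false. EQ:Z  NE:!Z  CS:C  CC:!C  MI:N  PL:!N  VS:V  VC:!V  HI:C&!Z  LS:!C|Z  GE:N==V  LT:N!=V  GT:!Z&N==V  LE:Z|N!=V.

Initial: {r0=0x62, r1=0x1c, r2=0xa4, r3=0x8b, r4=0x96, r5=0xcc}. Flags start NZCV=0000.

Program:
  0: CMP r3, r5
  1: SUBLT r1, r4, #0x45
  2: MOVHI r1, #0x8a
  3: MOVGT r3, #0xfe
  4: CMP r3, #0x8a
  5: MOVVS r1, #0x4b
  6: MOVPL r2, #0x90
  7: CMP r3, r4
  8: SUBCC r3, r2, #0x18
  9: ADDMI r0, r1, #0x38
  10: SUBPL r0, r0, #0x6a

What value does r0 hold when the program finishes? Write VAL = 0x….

VAL = 0x89

0: ✓ CMP  NZCV=1000
1: ✓ SUBLT  r1←0x51
2: · MOVHI
3: · MOVGT
4: ✓ CMP  NZCV=0010
5: · MOVVS
6: ✓ MOVPL  r2←0x90
7: ✓ CMP  NZCV=1000
8: ✓ SUBCC  r3←0x78
9: ✓ ADDMI  r0←0x89
10: · SUBPL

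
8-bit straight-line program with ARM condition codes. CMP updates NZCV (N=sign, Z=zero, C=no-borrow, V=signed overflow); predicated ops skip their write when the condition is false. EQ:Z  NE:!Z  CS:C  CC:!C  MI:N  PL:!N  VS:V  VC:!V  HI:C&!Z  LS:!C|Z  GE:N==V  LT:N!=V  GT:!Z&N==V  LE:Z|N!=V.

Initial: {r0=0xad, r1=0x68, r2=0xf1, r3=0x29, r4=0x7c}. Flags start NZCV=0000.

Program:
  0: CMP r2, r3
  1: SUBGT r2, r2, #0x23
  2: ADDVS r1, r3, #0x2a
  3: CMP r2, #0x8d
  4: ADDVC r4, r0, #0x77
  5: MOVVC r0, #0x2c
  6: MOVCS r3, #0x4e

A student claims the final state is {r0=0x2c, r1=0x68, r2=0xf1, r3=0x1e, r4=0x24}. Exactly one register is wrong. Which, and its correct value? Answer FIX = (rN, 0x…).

FIX = (r3, 0x4e)

0: ✓ CMP  NZCV=1010
1: · SUBGT
2: · ADDVS
3: ✓ CMP  NZCV=0010
4: ✓ ADDVC  r4←0x24
5: ✓ MOVVC  r0←0x2c
6: ✓ MOVCS  r3←0x4e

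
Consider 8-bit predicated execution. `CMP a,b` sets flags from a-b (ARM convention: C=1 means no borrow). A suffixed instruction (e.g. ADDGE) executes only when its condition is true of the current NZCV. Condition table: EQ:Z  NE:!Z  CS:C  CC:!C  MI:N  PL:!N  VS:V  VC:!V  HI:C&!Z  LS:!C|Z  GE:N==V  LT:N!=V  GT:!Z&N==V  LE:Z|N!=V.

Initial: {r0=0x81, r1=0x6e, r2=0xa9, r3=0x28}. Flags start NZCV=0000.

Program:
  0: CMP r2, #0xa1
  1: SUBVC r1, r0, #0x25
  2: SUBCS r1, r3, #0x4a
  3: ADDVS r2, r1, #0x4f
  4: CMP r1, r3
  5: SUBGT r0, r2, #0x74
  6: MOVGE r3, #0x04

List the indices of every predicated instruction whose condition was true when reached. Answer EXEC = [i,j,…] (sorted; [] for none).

EXEC = [1,2]

[0] flags=0010 → (cmp)
[1] flags=0010 VC?T → r1=0x5c
[2] flags=0010 CS?T → r1=0xde
[3] flags=0010 VS?F → skip
[4] flags=1010 → (cmp)
[5] flags=1010 GT?F → skip
[6] flags=1010 GE?F → skip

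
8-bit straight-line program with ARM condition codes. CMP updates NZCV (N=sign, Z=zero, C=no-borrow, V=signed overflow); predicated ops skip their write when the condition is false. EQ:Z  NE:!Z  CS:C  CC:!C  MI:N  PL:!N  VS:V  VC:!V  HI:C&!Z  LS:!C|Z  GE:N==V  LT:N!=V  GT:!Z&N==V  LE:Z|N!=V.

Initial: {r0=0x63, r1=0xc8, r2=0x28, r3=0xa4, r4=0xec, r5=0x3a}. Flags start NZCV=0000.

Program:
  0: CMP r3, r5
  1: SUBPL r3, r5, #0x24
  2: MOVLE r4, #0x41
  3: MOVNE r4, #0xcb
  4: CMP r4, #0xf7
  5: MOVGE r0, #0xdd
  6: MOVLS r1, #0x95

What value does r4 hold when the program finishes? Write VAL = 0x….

0: ✓ CMP  NZCV=0011
1: ✓ SUBPL  r3←0x16
2: ✓ MOVLE  r4←0x41
3: ✓ MOVNE  r4←0xcb
4: ✓ CMP  NZCV=1000
5: · MOVGE
6: ✓ MOVLS  r1←0x95

VAL = 0xcb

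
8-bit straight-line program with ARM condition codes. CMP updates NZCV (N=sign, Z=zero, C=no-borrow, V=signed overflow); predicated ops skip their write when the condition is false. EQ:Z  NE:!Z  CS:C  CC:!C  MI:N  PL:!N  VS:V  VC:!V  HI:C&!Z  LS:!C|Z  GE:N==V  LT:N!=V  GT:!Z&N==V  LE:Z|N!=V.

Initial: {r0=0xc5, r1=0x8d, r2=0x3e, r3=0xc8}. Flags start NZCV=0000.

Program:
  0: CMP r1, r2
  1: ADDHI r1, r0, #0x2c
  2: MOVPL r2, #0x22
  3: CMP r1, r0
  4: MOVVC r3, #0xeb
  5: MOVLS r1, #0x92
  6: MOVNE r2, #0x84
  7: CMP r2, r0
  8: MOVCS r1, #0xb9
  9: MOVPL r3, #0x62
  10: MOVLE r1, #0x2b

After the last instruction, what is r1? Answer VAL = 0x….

VAL = 0x2b

0: ✓ CMP  NZCV=0011
1: ✓ ADDHI  r1←0xf1
2: ✓ MOVPL  r2←0x22
3: ✓ CMP  NZCV=0010
4: ✓ MOVVC  r3←0xeb
5: · MOVLS
6: ✓ MOVNE  r2←0x84
7: ✓ CMP  NZCV=1000
8: · MOVCS
9: · MOVPL
10: ✓ MOVLE  r1←0x2b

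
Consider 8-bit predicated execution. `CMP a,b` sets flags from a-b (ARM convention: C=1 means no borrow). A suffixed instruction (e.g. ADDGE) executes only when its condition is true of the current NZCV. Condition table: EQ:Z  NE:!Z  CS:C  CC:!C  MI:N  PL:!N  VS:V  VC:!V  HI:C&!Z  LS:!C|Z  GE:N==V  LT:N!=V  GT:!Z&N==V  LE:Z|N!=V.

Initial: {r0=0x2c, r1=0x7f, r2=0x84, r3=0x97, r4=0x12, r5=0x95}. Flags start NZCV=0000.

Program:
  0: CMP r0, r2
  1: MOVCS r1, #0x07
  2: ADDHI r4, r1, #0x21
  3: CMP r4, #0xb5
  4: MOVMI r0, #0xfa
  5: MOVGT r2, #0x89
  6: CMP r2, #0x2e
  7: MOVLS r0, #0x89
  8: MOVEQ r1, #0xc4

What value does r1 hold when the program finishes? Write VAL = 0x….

[0] flags=1001 → (cmp)
[1] flags=1001 CS?F → skip
[2] flags=1001 HI?F → skip
[3] flags=0000 → (cmp)
[4] flags=0000 MI?F → skip
[5] flags=0000 GT?T → r2=0x89
[6] flags=0011 → (cmp)
[7] flags=0011 LS?F → skip
[8] flags=0011 EQ?F → skip

VAL = 0x7f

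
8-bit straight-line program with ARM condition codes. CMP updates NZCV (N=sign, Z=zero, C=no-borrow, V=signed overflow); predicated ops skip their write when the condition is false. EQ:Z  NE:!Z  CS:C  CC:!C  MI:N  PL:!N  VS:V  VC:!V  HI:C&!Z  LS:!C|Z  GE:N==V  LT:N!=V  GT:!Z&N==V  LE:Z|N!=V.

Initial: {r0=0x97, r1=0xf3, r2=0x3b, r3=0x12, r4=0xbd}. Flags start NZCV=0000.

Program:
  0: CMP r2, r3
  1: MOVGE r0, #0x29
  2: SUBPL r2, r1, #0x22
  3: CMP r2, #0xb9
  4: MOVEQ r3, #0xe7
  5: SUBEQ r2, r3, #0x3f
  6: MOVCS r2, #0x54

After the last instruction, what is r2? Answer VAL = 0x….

VAL = 0x54

0: ✓ CMP  NZCV=0010
1: ✓ MOVGE  r0←0x29
2: ✓ SUBPL  r2←0xd1
3: ✓ CMP  NZCV=0010
4: · MOVEQ
5: · SUBEQ
6: ✓ MOVCS  r2←0x54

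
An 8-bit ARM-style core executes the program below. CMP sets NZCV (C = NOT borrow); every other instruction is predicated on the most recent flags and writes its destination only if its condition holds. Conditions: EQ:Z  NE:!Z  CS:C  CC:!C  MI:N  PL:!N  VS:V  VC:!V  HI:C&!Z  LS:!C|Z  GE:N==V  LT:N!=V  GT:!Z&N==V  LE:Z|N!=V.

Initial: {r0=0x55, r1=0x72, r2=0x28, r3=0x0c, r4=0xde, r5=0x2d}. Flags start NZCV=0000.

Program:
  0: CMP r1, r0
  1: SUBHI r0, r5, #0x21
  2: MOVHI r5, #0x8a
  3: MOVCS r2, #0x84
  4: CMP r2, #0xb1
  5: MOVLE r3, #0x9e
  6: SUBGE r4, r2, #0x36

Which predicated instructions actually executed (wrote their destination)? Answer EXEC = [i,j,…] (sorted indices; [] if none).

EXEC = [1,2,3,5]

0: ✓ CMP  NZCV=0010
1: ✓ SUBHI  r0←0x0c
2: ✓ MOVHI  r5←0x8a
3: ✓ MOVCS  r2←0x84
4: ✓ CMP  NZCV=1000
5: ✓ MOVLE  r3←0x9e
6: · SUBGE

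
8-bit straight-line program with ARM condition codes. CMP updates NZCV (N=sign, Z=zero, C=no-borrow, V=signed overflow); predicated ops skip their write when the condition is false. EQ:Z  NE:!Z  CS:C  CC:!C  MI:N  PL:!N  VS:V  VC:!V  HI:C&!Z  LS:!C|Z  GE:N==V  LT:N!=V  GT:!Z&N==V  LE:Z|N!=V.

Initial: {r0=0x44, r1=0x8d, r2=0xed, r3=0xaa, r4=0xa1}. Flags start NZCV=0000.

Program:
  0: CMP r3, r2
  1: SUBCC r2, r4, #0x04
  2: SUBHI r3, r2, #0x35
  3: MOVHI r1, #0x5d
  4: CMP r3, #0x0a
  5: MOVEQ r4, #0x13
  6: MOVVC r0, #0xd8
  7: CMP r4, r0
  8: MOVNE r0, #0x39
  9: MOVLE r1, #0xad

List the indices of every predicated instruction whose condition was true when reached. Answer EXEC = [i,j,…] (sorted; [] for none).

0: ✓ CMP  NZCV=1000
1: ✓ SUBCC  r2←0x9d
2: · SUBHI
3: · MOVHI
4: ✓ CMP  NZCV=1010
5: · MOVEQ
6: ✓ MOVVC  r0←0xd8
7: ✓ CMP  NZCV=1000
8: ✓ MOVNE  r0←0x39
9: ✓ MOVLE  r1←0xad

EXEC = [1,6,8,9]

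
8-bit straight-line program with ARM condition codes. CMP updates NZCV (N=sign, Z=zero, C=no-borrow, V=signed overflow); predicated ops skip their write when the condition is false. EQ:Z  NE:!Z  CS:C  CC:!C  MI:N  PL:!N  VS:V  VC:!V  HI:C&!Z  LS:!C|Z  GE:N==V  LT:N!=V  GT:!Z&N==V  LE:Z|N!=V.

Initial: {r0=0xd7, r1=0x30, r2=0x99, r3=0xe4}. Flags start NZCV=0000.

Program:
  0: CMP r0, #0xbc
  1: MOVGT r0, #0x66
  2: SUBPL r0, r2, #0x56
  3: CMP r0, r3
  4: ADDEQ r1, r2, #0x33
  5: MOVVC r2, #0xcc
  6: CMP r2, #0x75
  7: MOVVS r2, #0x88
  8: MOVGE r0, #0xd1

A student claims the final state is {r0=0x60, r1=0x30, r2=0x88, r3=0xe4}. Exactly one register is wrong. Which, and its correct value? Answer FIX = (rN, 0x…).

[0] flags=0010 → (cmp)
[1] flags=0010 GT?T → r0=0x66
[2] flags=0010 PL?T → r0=0x43
[3] flags=0000 → (cmp)
[4] flags=0000 EQ?F → skip
[5] flags=0000 VC?T → r2=0xcc
[6] flags=0011 → (cmp)
[7] flags=0011 VS?T → r2=0x88
[8] flags=0011 GE?F → skip

FIX = (r0, 0x43)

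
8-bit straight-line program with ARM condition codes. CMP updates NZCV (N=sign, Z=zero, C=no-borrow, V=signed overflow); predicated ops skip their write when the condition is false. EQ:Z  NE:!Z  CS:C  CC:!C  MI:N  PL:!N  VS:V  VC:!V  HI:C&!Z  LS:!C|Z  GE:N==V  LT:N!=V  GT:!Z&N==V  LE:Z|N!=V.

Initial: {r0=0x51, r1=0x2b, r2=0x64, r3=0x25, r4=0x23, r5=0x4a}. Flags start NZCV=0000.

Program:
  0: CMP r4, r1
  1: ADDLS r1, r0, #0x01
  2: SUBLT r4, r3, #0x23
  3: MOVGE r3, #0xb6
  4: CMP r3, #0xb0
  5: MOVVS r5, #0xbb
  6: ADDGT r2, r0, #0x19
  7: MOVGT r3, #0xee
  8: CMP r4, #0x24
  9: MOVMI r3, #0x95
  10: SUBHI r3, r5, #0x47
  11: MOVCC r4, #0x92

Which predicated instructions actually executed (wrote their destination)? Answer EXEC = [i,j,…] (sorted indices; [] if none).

0: ✓ CMP  NZCV=1000
1: ✓ ADDLS  r1←0x52
2: ✓ SUBLT  r4←0x02
3: · MOVGE
4: ✓ CMP  NZCV=0000
5: · MOVVS
6: ✓ ADDGT  r2←0x6a
7: ✓ MOVGT  r3←0xee
8: ✓ CMP  NZCV=1000
9: ✓ MOVMI  r3←0x95
10: · SUBHI
11: ✓ MOVCC  r4←0x92

EXEC = [1,2,6,7,9,11]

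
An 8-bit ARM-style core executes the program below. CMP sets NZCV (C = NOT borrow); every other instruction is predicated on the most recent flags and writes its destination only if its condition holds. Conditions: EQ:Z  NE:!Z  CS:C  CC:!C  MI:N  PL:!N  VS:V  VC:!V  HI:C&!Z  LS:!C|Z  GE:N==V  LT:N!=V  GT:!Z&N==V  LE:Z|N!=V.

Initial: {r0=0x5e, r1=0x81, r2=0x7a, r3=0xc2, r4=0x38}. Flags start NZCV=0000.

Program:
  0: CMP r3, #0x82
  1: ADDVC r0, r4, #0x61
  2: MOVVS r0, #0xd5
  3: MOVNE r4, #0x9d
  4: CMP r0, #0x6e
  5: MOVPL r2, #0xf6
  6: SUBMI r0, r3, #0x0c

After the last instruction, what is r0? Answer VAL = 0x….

[0] flags=0010 → (cmp)
[1] flags=0010 VC?T → r0=0x99
[2] flags=0010 VS?F → skip
[3] flags=0010 NE?T → r4=0x9d
[4] flags=0011 → (cmp)
[5] flags=0011 PL?T → r2=0xf6
[6] flags=0011 MI?F → skip

VAL = 0x99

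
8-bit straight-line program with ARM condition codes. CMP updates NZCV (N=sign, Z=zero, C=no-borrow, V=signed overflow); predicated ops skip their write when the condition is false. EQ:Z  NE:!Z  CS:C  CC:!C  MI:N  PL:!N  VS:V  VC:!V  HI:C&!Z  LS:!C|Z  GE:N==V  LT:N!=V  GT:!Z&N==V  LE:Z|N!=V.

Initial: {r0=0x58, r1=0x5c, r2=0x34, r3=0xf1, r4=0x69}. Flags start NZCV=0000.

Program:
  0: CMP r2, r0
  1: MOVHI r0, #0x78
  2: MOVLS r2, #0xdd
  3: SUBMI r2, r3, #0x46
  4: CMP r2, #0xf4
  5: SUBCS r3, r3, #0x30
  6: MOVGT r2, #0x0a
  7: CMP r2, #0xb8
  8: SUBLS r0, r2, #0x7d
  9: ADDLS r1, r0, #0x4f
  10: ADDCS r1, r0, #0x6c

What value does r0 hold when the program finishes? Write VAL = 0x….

VAL = 0x2e

[0] flags=1000 → (cmp)
[1] flags=1000 HI?F → skip
[2] flags=1000 LS?T → r2=0xdd
[3] flags=1000 MI?T → r2=0xab
[4] flags=1000 → (cmp)
[5] flags=1000 CS?F → skip
[6] flags=1000 GT?F → skip
[7] flags=1000 → (cmp)
[8] flags=1000 LS?T → r0=0x2e
[9] flags=1000 LS?T → r1=0x7d
[10] flags=1000 CS?F → skip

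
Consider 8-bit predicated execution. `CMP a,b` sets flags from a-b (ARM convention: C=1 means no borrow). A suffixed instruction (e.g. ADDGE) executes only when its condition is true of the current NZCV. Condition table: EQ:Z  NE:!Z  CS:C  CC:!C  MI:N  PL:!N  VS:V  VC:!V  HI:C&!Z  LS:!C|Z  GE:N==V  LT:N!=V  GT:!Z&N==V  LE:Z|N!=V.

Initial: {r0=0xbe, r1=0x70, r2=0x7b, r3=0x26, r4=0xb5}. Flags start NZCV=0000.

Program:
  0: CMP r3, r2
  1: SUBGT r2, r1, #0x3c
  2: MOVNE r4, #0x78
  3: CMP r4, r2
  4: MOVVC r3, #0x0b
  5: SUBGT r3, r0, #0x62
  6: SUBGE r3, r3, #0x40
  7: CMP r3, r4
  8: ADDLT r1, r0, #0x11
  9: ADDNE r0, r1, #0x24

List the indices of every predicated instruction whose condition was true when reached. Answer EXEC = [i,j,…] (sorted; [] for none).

EXEC = [2,4,8,9]

[0] flags=1000 → (cmp)
[1] flags=1000 GT?F → skip
[2] flags=1000 NE?T → r4=0x78
[3] flags=1000 → (cmp)
[4] flags=1000 VC?T → r3=0x0b
[5] flags=1000 GT?F → skip
[6] flags=1000 GE?F → skip
[7] flags=1000 → (cmp)
[8] flags=1000 LT?T → r1=0xcf
[9] flags=1000 NE?T → r0=0xf3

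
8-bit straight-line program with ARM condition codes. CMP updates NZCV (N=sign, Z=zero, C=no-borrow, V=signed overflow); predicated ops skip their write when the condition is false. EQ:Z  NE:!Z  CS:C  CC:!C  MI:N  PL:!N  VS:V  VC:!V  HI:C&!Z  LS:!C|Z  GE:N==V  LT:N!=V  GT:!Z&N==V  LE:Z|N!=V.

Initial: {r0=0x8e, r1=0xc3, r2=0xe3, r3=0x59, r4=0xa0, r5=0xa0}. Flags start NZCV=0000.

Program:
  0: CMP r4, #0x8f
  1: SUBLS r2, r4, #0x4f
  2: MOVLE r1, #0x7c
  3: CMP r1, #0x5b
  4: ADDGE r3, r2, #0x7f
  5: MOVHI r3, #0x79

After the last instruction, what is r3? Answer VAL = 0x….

VAL = 0x79

0: ✓ CMP  NZCV=0010
1: · SUBLS
2: · MOVLE
3: ✓ CMP  NZCV=0011
4: · ADDGE
5: ✓ MOVHI  r3←0x79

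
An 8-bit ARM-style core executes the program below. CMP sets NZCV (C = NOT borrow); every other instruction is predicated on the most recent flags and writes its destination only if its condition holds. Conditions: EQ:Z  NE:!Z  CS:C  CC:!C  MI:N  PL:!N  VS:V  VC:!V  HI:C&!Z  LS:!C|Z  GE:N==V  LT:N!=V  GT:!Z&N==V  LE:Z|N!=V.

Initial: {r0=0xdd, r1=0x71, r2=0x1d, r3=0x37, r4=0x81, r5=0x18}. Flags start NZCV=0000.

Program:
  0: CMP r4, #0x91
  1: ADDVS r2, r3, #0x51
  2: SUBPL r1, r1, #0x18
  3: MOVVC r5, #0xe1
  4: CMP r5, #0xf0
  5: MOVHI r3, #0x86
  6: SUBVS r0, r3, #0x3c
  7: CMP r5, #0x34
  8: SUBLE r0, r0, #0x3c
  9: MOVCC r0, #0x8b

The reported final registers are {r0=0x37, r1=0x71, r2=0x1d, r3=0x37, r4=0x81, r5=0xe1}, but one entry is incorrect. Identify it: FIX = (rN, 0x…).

0: ✓ CMP  NZCV=1000
1: · ADDVS
2: · SUBPL
3: ✓ MOVVC  r5←0xe1
4: ✓ CMP  NZCV=1000
5: · MOVHI
6: · SUBVS
7: ✓ CMP  NZCV=1010
8: ✓ SUBLE  r0←0xa1
9: · MOVCC

FIX = (r0, 0xa1)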